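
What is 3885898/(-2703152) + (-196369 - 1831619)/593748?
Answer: -108183388665/22291542968 ≈ -4.8531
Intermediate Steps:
3885898/(-2703152) + (-196369 - 1831619)/593748 = 3885898*(-1/2703152) - 2027988*1/593748 = -1942949/1351576 - 56333/16493 = -108183388665/22291542968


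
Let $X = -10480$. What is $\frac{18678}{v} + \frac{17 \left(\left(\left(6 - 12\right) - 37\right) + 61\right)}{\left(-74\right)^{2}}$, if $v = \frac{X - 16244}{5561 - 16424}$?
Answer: $\frac{1361622213}{179339} \approx 7592.4$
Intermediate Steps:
$v = \frac{524}{213}$ ($v = \frac{-10480 - 16244}{5561 - 16424} = - \frac{26724}{-10863} = \left(-26724\right) \left(- \frac{1}{10863}\right) = \frac{524}{213} \approx 2.4601$)
$\frac{18678}{v} + \frac{17 \left(\left(\left(6 - 12\right) - 37\right) + 61\right)}{\left(-74\right)^{2}} = \frac{18678}{\frac{524}{213}} + \frac{17 \left(\left(\left(6 - 12\right) - 37\right) + 61\right)}{\left(-74\right)^{2}} = 18678 \cdot \frac{213}{524} + \frac{17 \left(\left(-6 - 37\right) + 61\right)}{5476} = \frac{1989207}{262} + 17 \left(-43 + 61\right) \frac{1}{5476} = \frac{1989207}{262} + 17 \cdot 18 \cdot \frac{1}{5476} = \frac{1989207}{262} + 306 \cdot \frac{1}{5476} = \frac{1989207}{262} + \frac{153}{2738} = \frac{1361622213}{179339}$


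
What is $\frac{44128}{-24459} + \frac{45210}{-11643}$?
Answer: $- \frac{539857898}{94925379} \approx -5.6872$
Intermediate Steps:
$\frac{44128}{-24459} + \frac{45210}{-11643} = 44128 \left(- \frac{1}{24459}\right) + 45210 \left(- \frac{1}{11643}\right) = - \frac{44128}{24459} - \frac{15070}{3881} = - \frac{539857898}{94925379}$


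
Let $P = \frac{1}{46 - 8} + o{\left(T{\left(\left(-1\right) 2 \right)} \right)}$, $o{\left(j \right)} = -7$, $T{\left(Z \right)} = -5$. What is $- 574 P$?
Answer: $\frac{76055}{19} \approx 4002.9$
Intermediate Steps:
$P = - \frac{265}{38}$ ($P = \frac{1}{46 - 8} - 7 = \frac{1}{38} - 7 = - \frac{265}{38} \approx -6.9737$)
$- 574 P = \left(-574\right) \left(- \frac{265}{38}\right) = \frac{76055}{19}$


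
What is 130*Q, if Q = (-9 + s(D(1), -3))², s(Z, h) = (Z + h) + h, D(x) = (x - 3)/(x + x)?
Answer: 33280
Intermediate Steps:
D(x) = (-3 + x)/(2*x) (D(x) = (-3 + x)/((2*x)) = (-3 + x)*(1/(2*x)) = (-3 + x)/(2*x))
s(Z, h) = Z + 2*h
Q = 256 (Q = (-9 + ((½)*(-3 + 1)/1 + 2*(-3)))² = (-9 + ((½)*1*(-2) - 6))² = (-9 + (-1 - 6))² = (-9 - 7)² = (-16)² = 256)
130*Q = 130*256 = 33280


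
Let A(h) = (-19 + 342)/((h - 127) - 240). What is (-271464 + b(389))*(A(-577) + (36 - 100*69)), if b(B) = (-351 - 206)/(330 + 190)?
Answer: 914720092887943/490880 ≈ 1.8634e+9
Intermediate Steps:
A(h) = 323/(-367 + h) (A(h) = 323/((-127 + h) - 240) = 323/(-367 + h))
b(B) = -557/520
(-271464 + b(389))*(A(-577) + (36 - 100*69)) = (-271464 - 557/520)*(323/(-367 - 577) + (36 - 100*69)) = -141161837*(323/(-944) + (36 - 6900))/520 = -141161837*(323*(-1/944) - 6864)/520 = -141161837*(-323/944 - 6864)/520 = -141161837/520*(-6479939/944) = 914720092887943/490880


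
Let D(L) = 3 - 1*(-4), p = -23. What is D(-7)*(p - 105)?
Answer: -896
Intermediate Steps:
D(L) = 7 (D(L) = 3 + 4 = 7)
D(-7)*(p - 105) = 7*(-23 - 105) = 7*(-128) = -896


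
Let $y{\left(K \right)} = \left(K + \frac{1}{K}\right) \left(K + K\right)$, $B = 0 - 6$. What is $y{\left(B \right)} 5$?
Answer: $370$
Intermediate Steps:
$B = -6$
$y{\left(K \right)} = 2 K \left(K + \frac{1}{K}\right)$ ($y{\left(K \right)} = \left(K + \frac{1}{K}\right) 2 K = 2 K \left(K + \frac{1}{K}\right)$)
$y{\left(B \right)} 5 = \left(2 + 2 \left(-6\right)^{2}\right) 5 = \left(2 + 2 \cdot 36\right) 5 = \left(2 + 72\right) 5 = 74 \cdot 5 = 370$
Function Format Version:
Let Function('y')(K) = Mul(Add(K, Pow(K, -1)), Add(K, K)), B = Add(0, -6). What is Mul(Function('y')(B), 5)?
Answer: 370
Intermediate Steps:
B = -6
Function('y')(K) = Mul(2, K, Add(K, Pow(K, -1))) (Function('y')(K) = Mul(Add(K, Pow(K, -1)), Mul(2, K)) = Mul(2, K, Add(K, Pow(K, -1))))
Mul(Function('y')(B), 5) = Mul(Add(2, Mul(2, Pow(-6, 2))), 5) = Mul(Add(2, Mul(2, 36)), 5) = Mul(Add(2, 72), 5) = Mul(74, 5) = 370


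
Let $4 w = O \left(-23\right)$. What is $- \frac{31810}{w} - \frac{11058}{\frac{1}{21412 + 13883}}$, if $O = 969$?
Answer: $- \frac{8698440128330}{22287} \approx -3.9029 \cdot 10^{8}$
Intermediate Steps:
$w = - \frac{22287}{4}$ ($w = \frac{969 \left(-23\right)}{4} = \frac{1}{4} \left(-22287\right) = - \frac{22287}{4} \approx -5571.8$)
$- \frac{31810}{w} - \frac{11058}{\frac{1}{21412 + 13883}} = - \frac{31810}{- \frac{22287}{4}} - \frac{11058}{\frac{1}{21412 + 13883}} = \left(-31810\right) \left(- \frac{4}{22287}\right) - \frac{11058}{\frac{1}{35295}} = \frac{127240}{22287} - 11058 \frac{1}{\frac{1}{35295}} = \frac{127240}{22287} - 390292110 = - \frac{8698440128330}{22287}$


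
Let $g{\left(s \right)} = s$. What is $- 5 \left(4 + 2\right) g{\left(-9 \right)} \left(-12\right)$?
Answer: $-3240$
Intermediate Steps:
$- 5 \left(4 + 2\right) g{\left(-9 \right)} \left(-12\right) = - 5 \left(4 + 2\right) \left(-9\right) \left(-12\right) = \left(-5\right) 6 \left(-9\right) \left(-12\right) = \left(-30\right) \left(-9\right) \left(-12\right) = 270 \left(-12\right) = -3240$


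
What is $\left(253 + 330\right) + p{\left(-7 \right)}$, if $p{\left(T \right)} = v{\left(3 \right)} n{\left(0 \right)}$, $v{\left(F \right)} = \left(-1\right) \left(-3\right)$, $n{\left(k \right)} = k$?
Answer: $583$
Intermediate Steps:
$v{\left(F \right)} = 3$
$p{\left(T \right)} = 0$ ($p{\left(T \right)} = 3 \cdot 0 = 0$)
$\left(253 + 330\right) + p{\left(-7 \right)} = \left(253 + 330\right) + 0 = 583 + 0 = 583$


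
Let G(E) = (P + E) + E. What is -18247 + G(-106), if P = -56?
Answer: -18515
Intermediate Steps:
G(E) = -56 + 2*E (G(E) = (-56 + E) + E = -56 + 2*E)
-18247 + G(-106) = -18247 + (-56 + 2*(-106)) = -18247 + (-56 - 212) = -18247 - 268 = -18515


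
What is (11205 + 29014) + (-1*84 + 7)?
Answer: 40142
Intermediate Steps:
(11205 + 29014) + (-1*84 + 7) = 40219 + (-84 + 7) = 40219 - 77 = 40142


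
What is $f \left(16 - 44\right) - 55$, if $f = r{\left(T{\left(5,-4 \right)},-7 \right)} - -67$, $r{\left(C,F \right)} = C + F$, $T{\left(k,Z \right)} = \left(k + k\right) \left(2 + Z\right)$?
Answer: $-1175$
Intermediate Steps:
$T{\left(k,Z \right)} = 2 k \left(2 + Z\right)$
$f = 40$ ($f = \left(2 \cdot 5 \left(2 - 4\right) - 7\right) - -67 = \left(2 \cdot 5 \left(-2\right) - 7\right) + 67 = \left(-20 - 7\right) + 67 = -27 + 67 = 40$)
$f \left(16 - 44\right) - 55 = 40 \left(16 - 44\right) - 55 = 40 \left(-28\right) - 55 = -1120 - 55 = -1175$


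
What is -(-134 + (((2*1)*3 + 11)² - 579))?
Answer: 424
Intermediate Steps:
-(-134 + (((2*1)*3 + 11)² - 579)) = -(-134 + ((2*3 + 11)² - 579)) = -(-134 + ((6 + 11)² - 579)) = -(-134 + (17² - 579)) = -(-134 + (289 - 579)) = -(-134 - 290) = -1*(-424) = 424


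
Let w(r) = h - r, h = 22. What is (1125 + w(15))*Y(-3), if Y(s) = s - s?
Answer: 0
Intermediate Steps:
w(r) = 22 - r
Y(s) = 0
(1125 + w(15))*Y(-3) = (1125 + (22 - 1*15))*0 = (1125 + (22 - 15))*0 = (1125 + 7)*0 = 1132*0 = 0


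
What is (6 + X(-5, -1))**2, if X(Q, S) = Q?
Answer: 1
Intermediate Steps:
(6 + X(-5, -1))**2 = (6 - 5)**2 = 1**2 = 1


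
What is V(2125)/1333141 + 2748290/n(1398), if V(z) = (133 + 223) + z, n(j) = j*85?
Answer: 366415289612/15841714503 ≈ 23.130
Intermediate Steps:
n(j) = 85*j
V(z) = 356 + z
V(2125)/1333141 + 2748290/n(1398) = (356 + 2125)/1333141 + 2748290/((85*1398)) = 2481*(1/1333141) + 2748290/118830 = 2481/1333141 + 2748290*(1/118830) = 2481/1333141 + 274829/11883 = 366415289612/15841714503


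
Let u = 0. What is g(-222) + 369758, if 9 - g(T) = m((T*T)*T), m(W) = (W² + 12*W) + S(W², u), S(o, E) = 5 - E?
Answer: -119706399675966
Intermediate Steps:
m(W) = 5 + W² + 12*W (m(W) = (W² + 12*W) + (5 - 1*0) = (W² + 12*W) + (5 + 0) = (W² + 12*W) + 5 = 5 + W² + 12*W)
g(T) = 4 - T⁶ - 12*T³ (g(T) = 9 - (5 + ((T*T)*T)² + 12*((T*T)*T)) = 9 - (5 + (T²*T)² + 12*(T²*T)) = 9 - (5 + (T³)² + 12*T³) = 9 - (5 + T⁶ + 12*T³) = 9 + (-5 - T⁶ - 12*T³) = 4 - T⁶ - 12*T³)
g(-222) + 369758 = (4 - 1*(-222)⁶ - 12*(-222)³) + 369758 = (4 - 1*119706531338304 - 12*(-10941048)) + 369758 = (4 - 119706531338304 + 131292576) + 369758 = -119706400045724 + 369758 = -119706399675966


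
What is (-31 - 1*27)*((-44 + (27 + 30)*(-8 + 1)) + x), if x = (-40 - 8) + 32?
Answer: 26622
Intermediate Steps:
x = -16 (x = -48 + 32 = -16)
(-31 - 1*27)*((-44 + (27 + 30)*(-8 + 1)) + x) = (-31 - 1*27)*((-44 + (27 + 30)*(-8 + 1)) - 16) = (-31 - 27)*((-44 + 57*(-7)) - 16) = -58*((-44 - 399) - 16) = -58*(-443 - 16) = -58*(-459) = 26622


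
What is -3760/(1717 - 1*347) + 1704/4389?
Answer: -472272/200431 ≈ -2.3563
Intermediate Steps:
-3760/(1717 - 1*347) + 1704/4389 = -3760/(1717 - 347) + 1704*(1/4389) = -3760/1370 + 568/1463 = -3760*1/1370 + 568/1463 = -376/137 + 568/1463 = -472272/200431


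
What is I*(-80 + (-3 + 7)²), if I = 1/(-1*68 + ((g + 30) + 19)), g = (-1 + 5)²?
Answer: 64/3 ≈ 21.333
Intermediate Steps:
g = 16 (g = 4² = 16)
I = -⅓ (I = 1/(-1*68 + ((16 + 30) + 19)) = 1/(-68 + (46 + 19)) = 1/(-68 + 65) = 1/(-3) = -⅓ ≈ -0.33333)
I*(-80 + (-3 + 7)²) = -(-80 + (-3 + 7)²)/3 = -(-80 + 4²)/3 = -(-80 + 16)/3 = -⅓*(-64) = 64/3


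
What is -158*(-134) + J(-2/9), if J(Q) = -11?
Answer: 21161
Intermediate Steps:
-158*(-134) + J(-2/9) = -158*(-134) - 11 = 21172 - 11 = 21161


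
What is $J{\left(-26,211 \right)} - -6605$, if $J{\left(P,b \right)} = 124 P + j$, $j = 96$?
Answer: $3477$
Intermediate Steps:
$J{\left(P,b \right)} = 96 + 124 P$ ($J{\left(P,b \right)} = 124 P + 96 = 96 + 124 P$)
$J{\left(-26,211 \right)} - -6605 = \left(96 + 124 \left(-26\right)\right) - -6605 = \left(96 - 3224\right) + 6605 = -3128 + 6605 = 3477$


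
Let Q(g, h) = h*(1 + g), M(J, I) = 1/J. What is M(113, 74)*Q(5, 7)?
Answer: 42/113 ≈ 0.37168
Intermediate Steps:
M(113, 74)*Q(5, 7) = (7*(1 + 5))/113 = (7*6)/113 = (1/113)*42 = 42/113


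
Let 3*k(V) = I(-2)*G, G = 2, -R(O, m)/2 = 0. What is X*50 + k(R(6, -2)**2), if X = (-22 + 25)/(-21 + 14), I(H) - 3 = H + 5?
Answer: -122/7 ≈ -17.429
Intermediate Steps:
R(O, m) = 0 (R(O, m) = -2*0 = 0)
I(H) = 8 + H (I(H) = 3 + (H + 5) = 3 + (5 + H) = 8 + H)
X = -3/7 (X = 3/(-7) = 3*(-1/7) = -3/7 ≈ -0.42857)
k(V) = 4 (k(V) = ((8 - 2)*2)/3 = (6*2)/3 = (1/3)*12 = 4)
X*50 + k(R(6, -2)**2) = -3/7*50 + 4 = -150/7 + 4 = -122/7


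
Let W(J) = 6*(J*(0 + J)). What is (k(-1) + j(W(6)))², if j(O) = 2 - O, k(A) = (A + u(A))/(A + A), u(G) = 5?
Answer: 46656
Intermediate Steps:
k(A) = (5 + A)/(2*A) (k(A) = (A + 5)/(A + A) = (5 + A)/((2*A)) = (5 + A)*(1/(2*A)) = (5 + A)/(2*A))
W(J) = 6*J² (W(J) = 6*(J*J) = 6*J²)
(k(-1) + j(W(6)))² = ((½)*(5 - 1)/(-1) + (2 - 6*6²))² = ((½)*(-1)*4 + (2 - 6*36))² = (-2 + (2 - 1*216))² = (-2 + (2 - 216))² = (-2 - 214)² = (-216)² = 46656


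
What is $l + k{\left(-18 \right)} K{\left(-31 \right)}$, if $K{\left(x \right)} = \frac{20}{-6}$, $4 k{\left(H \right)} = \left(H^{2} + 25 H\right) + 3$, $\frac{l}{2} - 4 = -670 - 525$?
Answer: $- \frac{4559}{2} \approx -2279.5$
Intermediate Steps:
$l = -2382$ ($l = 8 + 2 \left(-670 - 525\right) = 8 + 2 \left(-1195\right) = 8 - 2390 = -2382$)
$k{\left(H \right)} = \frac{3}{4} + \frac{H^{2}}{4} + \frac{25 H}{4}$ ($k{\left(H \right)} = \frac{\left(H^{2} + 25 H\right) + 3}{4} = \frac{3 + H^{2} + 25 H}{4} = \frac{3}{4} + \frac{H^{2}}{4} + \frac{25 H}{4}$)
$K{\left(x \right)} = - \frac{10}{3}$ ($K{\left(x \right)} = 20 \left(- \frac{1}{6}\right) = - \frac{10}{3}$)
$l + k{\left(-18 \right)} K{\left(-31 \right)} = -2382 + \left(\frac{3}{4} + \frac{\left(-18\right)^{2}}{4} + \frac{25}{4} \left(-18\right)\right) \left(- \frac{10}{3}\right) = -2382 + \left(\frac{3}{4} + \frac{1}{4} \cdot 324 - \frac{225}{2}\right) \left(- \frac{10}{3}\right) = -2382 + \left(\frac{3}{4} + 81 - \frac{225}{2}\right) \left(- \frac{10}{3}\right) = -2382 - - \frac{205}{2} = -2382 + \frac{205}{2} = - \frac{4559}{2}$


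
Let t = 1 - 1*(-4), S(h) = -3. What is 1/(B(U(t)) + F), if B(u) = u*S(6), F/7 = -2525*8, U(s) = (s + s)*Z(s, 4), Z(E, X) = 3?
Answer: -1/141490 ≈ -7.0676e-6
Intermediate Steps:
t = 5 (t = 1 + 4 = 5)
U(s) = 6*s (U(s) = (s + s)*3 = (2*s)*3 = 6*s)
F = -141400 (F = 7*(-2525*8) = 7*(-20200) = -141400)
B(u) = -3*u (B(u) = u*(-3) = -3*u)
1/(B(U(t)) + F) = 1/(-18*5 - 141400) = 1/(-3*30 - 141400) = 1/(-90 - 141400) = 1/(-141490) = -1/141490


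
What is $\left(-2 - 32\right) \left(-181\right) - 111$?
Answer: $6043$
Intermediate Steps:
$\left(-2 - 32\right) \left(-181\right) - 111 = \left(-34\right) \left(-181\right) - 111 = 6154 - 111 = 6043$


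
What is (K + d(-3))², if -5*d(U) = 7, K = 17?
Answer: 6084/25 ≈ 243.36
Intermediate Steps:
d(U) = -7/5 (d(U) = -⅕*7 = -7/5)
(K + d(-3))² = (17 - 7/5)² = (78/5)² = 6084/25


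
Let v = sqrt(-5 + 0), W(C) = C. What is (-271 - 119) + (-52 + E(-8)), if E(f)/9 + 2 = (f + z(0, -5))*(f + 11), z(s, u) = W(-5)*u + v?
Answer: -1 + 27*I*sqrt(5) ≈ -1.0 + 60.374*I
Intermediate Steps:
v = I*sqrt(5) (v = sqrt(-5) = I*sqrt(5) ≈ 2.2361*I)
z(s, u) = -5*u + I*sqrt(5)
E(f) = -18 + 9*(11 + f)*(25 + f + I*sqrt(5)) (E(f) = -18 + 9*((f + (-5*(-5) + I*sqrt(5)))*(f + 11)) = -18 + 9*((f + (25 + I*sqrt(5)))*(11 + f)) = -18 + 9*((25 + f + I*sqrt(5))*(11 + f)) = -18 + 9*((11 + f)*(25 + f + I*sqrt(5))) = -18 + 9*(11 + f)*(25 + f + I*sqrt(5)))
(-271 - 119) + (-52 + E(-8)) = (-271 - 119) + (-52 + (2457 + 9*(-8)**2 + 324*(-8) + 99*I*sqrt(5) + 9*I*(-8)*sqrt(5))) = -390 + (-52 + (2457 + 9*64 - 2592 + 99*I*sqrt(5) - 72*I*sqrt(5))) = -390 + (-52 + (2457 + 576 - 2592 + 99*I*sqrt(5) - 72*I*sqrt(5))) = -390 + (-52 + (441 + 27*I*sqrt(5))) = -390 + (389 + 27*I*sqrt(5)) = -1 + 27*I*sqrt(5)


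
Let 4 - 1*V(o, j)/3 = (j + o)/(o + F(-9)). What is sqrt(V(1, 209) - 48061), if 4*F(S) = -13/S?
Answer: I*sqrt(2377081)/7 ≈ 220.25*I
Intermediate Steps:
F(S) = -13/(4*S) (F(S) = (-13/S)/4 = -13/(4*S))
V(o, j) = 12 - 3*(j + o)/(13/36 + o) (V(o, j) = 12 - 3*(j + o)/(o - 13/4/(-9)) = 12 - 3*(j + o)/(o - 13/4*(-1/9)) = 12 - 3*(j + o)/(o + 13/36) = 12 - 3*(j + o)/(13/36 + o))
sqrt(V(1, 209) - 48061) = sqrt(12*(13 - 9*209 + 27*1)/(13 + 36*1) - 48061) = sqrt(12*(13 - 1881 + 27)/(13 + 36) - 48061) = sqrt(12*(-1841)/49 - 48061) = sqrt(12*(1/49)*(-1841) - 48061) = sqrt(-3156/7 - 48061) = sqrt(-339583/7) = I*sqrt(2377081)/7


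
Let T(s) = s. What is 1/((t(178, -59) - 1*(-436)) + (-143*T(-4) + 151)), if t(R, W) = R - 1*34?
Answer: 1/1303 ≈ 0.00076746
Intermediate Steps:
t(R, W) = -34 + R (t(R, W) = R - 34 = -34 + R)
1/((t(178, -59) - 1*(-436)) + (-143*T(-4) + 151)) = 1/(((-34 + 178) - 1*(-436)) + (-143*(-4) + 151)) = 1/((144 + 436) + (572 + 151)) = 1/(580 + 723) = 1/1303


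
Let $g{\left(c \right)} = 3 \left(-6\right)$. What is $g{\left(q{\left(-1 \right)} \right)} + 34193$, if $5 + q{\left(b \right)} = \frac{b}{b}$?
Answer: $34175$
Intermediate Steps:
$q{\left(b \right)} = -4$ ($q{\left(b \right)} = -5 + \frac{b}{b} = -5 + 1 = -4$)
$g{\left(c \right)} = -18$
$g{\left(q{\left(-1 \right)} \right)} + 34193 = -18 + 34193 = 34175$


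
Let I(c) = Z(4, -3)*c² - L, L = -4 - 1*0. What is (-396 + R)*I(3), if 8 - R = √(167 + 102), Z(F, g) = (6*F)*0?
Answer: -1552 - 4*√269 ≈ -1617.6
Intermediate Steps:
Z(F, g) = 0
L = -4 (L = -4 + 0 = -4)
R = 8 - √269 (R = 8 - √(167 + 102) = 8 - √269 ≈ -8.4012)
I(c) = 4 (I(c) = 0*c² - 1*(-4) = 0 + 4 = 4)
(-396 + R)*I(3) = (-396 + (8 - √269))*4 = (-388 - √269)*4 = -1552 - 4*√269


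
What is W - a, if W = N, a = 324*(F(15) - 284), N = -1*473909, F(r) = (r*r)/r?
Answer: -386753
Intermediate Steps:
F(r) = r (F(r) = r²/r = r)
N = -473909
a = -87156 (a = 324*(15 - 284) = 324*(-269) = -87156)
W = -473909
W - a = -473909 - 1*(-87156) = -473909 + 87156 = -386753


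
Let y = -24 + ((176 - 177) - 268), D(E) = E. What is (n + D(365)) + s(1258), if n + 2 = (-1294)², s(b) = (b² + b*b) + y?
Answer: 4839634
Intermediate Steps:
y = -293 (y = -24 + (-1 - 268) = -24 - 269 = -293)
s(b) = -293 + 2*b² (s(b) = (b² + b*b) - 293 = (b² + b²) - 293 = 2*b² - 293 = -293 + 2*b²)
n = 1674434 (n = -2 + (-1294)² = -2 + 1674436 = 1674434)
(n + D(365)) + s(1258) = (1674434 + 365) + (-293 + 2*1258²) = 1674799 + (-293 + 2*1582564) = 1674799 + (-293 + 3165128) = 1674799 + 3164835 = 4839634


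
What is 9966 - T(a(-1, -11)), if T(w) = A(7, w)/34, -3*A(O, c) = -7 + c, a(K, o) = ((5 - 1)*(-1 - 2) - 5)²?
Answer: 169469/17 ≈ 9968.8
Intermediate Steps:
a(K, o) = 289 (a(K, o) = (4*(-3) - 5)² = (-12 - 5)² = (-17)² = 289)
A(O, c) = 7/3 - c/3 (A(O, c) = -(-7 + c)/3 = 7/3 - c/3)
T(w) = 7/102 - w/102 (T(w) = (7/3 - w/3)/34 = (7/3 - w/3)*(1/34) = 7/102 - w/102)
9966 - T(a(-1, -11)) = 9966 - (7/102 - 1/102*289) = 9966 - (7/102 - 17/6) = 9966 - 1*(-47/17) = 9966 + 47/17 = 169469/17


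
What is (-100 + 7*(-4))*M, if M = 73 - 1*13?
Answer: -7680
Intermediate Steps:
M = 60 (M = 73 - 13 = 60)
(-100 + 7*(-4))*M = (-100 + 7*(-4))*60 = (-100 - 28)*60 = -128*60 = -7680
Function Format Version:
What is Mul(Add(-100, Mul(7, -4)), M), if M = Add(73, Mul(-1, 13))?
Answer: -7680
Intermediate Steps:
M = 60 (M = Add(73, -13) = 60)
Mul(Add(-100, Mul(7, -4)), M) = Mul(Add(-100, Mul(7, -4)), 60) = Mul(Add(-100, -28), 60) = Mul(-128, 60) = -7680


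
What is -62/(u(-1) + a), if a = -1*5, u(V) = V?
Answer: 31/3 ≈ 10.333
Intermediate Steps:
a = -5
-62/(u(-1) + a) = -62/(-1 - 5) = -62/(-6) = -⅙*(-62) = 31/3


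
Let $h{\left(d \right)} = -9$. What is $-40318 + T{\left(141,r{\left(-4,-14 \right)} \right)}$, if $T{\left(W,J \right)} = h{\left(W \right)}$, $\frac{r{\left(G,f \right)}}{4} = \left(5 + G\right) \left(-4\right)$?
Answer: $-40327$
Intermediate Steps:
$r{\left(G,f \right)} = -80 - 16 G$ ($r{\left(G,f \right)} = 4 \left(5 + G\right) \left(-4\right) = 4 \left(-20 - 4 G\right) = -80 - 16 G$)
$T{\left(W,J \right)} = -9$
$-40318 + T{\left(141,r{\left(-4,-14 \right)} \right)} = -40318 - 9 = -40327$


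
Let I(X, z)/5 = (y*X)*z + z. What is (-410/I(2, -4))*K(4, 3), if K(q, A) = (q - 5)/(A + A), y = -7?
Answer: 41/156 ≈ 0.26282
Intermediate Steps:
K(q, A) = (-5 + q)/(2*A) (K(q, A) = (-5 + q)/((2*A)) = (-5 + q)*(1/(2*A)) = (-5 + q)/(2*A))
I(X, z) = 5*z - 35*X*z (I(X, z) = 5*((-7*X)*z + z) = 5*(-7*X*z + z) = 5*(z - 7*X*z) = 5*z - 35*X*z)
(-410/I(2, -4))*K(4, 3) = (-410*(-1/(20*(1 - 7*2))))*((½)*(-5 + 4)/3) = (-410*(-1/(20*(1 - 14))))*((½)*(⅓)*(-1)) = -410/(5*(-4)*(-13))*(-⅙) = -410/260*(-⅙) = -410*1/260*(-⅙) = -41/26*(-⅙) = 41/156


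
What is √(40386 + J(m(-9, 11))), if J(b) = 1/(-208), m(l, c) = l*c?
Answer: √109203731/52 ≈ 200.96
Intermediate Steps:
m(l, c) = c*l
J(b) = -1/208
√(40386 + J(m(-9, 11))) = √(40386 - 1/208) = √(8400287/208) = √109203731/52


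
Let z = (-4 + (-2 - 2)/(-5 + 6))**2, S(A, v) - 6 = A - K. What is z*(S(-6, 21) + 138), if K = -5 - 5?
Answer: 9472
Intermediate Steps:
K = -10
S(A, v) = 16 + A (S(A, v) = 6 + (A - 1*(-10)) = 6 + (A + 10) = 6 + (10 + A) = 16 + A)
z = 64 (z = (-4 - 4/1)**2 = (-4 - 4*1)**2 = (-4 - 4)**2 = (-8)**2 = 64)
z*(S(-6, 21) + 138) = 64*((16 - 6) + 138) = 64*(10 + 138) = 64*148 = 9472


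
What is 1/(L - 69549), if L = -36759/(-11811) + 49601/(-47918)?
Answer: -188653166/13120247182017 ≈ -1.4379e-5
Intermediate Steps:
L = 391860117/188653166 (L = -36759*(-1/11811) + 49601*(-1/47918) = 12253/3937 - 49601/47918 = 391860117/188653166 ≈ 2.0771)
1/(L - 69549) = 1/(391860117/188653166 - 69549) = 1/(-13120247182017/188653166) = -188653166/13120247182017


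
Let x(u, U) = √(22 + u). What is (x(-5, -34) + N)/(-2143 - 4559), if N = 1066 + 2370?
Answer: -1718/3351 - √17/6702 ≈ -0.51330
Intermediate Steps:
N = 3436
(x(-5, -34) + N)/(-2143 - 4559) = (√(22 - 5) + 3436)/(-2143 - 4559) = (√17 + 3436)/(-6702) = (3436 + √17)*(-1/6702) = -1718/3351 - √17/6702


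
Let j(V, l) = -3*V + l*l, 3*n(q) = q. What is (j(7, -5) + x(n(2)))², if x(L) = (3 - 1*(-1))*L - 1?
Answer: 289/9 ≈ 32.111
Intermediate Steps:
n(q) = q/3
j(V, l) = l² - 3*V (j(V, l) = -3*V + l² = l² - 3*V)
x(L) = -1 + 4*L (x(L) = (3 + 1)*L - 1 = 4*L - 1 = -1 + 4*L)
(j(7, -5) + x(n(2)))² = (((-5)² - 3*7) + (-1 + 4*((⅓)*2)))² = ((25 - 21) + (-1 + 4*(⅔)))² = (4 + (-1 + 8/3))² = (4 + 5/3)² = (17/3)² = 289/9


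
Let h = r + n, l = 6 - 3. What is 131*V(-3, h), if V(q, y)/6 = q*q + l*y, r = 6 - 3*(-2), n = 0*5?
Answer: 35370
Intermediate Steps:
n = 0
l = 3
r = 12 (r = 6 + 6 = 12)
h = 12 (h = 12 + 0 = 12)
V(q, y) = 6*q**2 + 18*y (V(q, y) = 6*(q*q + 3*y) = 6*(q**2 + 3*y) = 6*q**2 + 18*y)
131*V(-3, h) = 131*(6*(-3)**2 + 18*12) = 131*(6*9 + 216) = 131*(54 + 216) = 131*270 = 35370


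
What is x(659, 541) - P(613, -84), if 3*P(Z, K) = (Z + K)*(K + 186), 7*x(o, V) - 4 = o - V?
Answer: -125780/7 ≈ -17969.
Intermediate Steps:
x(o, V) = 4/7 - V/7 + o/7 (x(o, V) = 4/7 + (o - V)/7 = 4/7 + (-V/7 + o/7) = 4/7 - V/7 + o/7)
P(Z, K) = (186 + K)*(K + Z)/3 (P(Z, K) = ((Z + K)*(K + 186))/3 = ((K + Z)*(186 + K))/3 = ((186 + K)*(K + Z))/3 = (186 + K)*(K + Z)/3)
x(659, 541) - P(613, -84) = (4/7 - 1/7*541 + (1/7)*659) - (62*(-84) + 62*613 + (1/3)*(-84)**2 + (1/3)*(-84)*613) = (4/7 - 541/7 + 659/7) - (-5208 + 38006 + (1/3)*7056 - 17164) = 122/7 - (-5208 + 38006 + 2352 - 17164) = 122/7 - 1*17986 = 122/7 - 17986 = -125780/7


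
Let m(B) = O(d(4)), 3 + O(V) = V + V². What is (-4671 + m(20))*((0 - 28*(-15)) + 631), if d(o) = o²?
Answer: -4626502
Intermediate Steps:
O(V) = -3 + V + V² (O(V) = -3 + (V + V²) = -3 + V + V²)
m(B) = 269 (m(B) = -3 + 4² + (4²)² = -3 + 16 + 16² = -3 + 16 + 256 = 269)
(-4671 + m(20))*((0 - 28*(-15)) + 631) = (-4671 + 269)*((0 - 28*(-15)) + 631) = -4402*((0 + 420) + 631) = -4402*(420 + 631) = -4402*1051 = -4626502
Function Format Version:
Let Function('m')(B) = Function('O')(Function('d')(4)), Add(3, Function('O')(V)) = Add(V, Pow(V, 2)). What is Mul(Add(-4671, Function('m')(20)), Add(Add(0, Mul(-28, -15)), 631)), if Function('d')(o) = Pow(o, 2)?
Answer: -4626502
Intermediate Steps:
Function('O')(V) = Add(-3, V, Pow(V, 2)) (Function('O')(V) = Add(-3, Add(V, Pow(V, 2))) = Add(-3, V, Pow(V, 2)))
Function('m')(B) = 269 (Function('m')(B) = Add(-3, Pow(4, 2), Pow(Pow(4, 2), 2)) = Add(-3, 16, Pow(16, 2)) = Add(-3, 16, 256) = 269)
Mul(Add(-4671, Function('m')(20)), Add(Add(0, Mul(-28, -15)), 631)) = Mul(Add(-4671, 269), Add(Add(0, Mul(-28, -15)), 631)) = Mul(-4402, Add(Add(0, 420), 631)) = Mul(-4402, Add(420, 631)) = Mul(-4402, 1051) = -4626502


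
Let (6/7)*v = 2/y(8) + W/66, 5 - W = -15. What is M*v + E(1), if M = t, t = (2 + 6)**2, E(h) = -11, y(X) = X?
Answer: 2999/99 ≈ 30.293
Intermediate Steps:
W = 20 (W = 5 - 1*(-15) = 5 + 15 = 20)
v = 511/792 (v = 7*(2/8 + 20/66)/6 = 7*(2*(1/8) + 20*(1/66))/6 = 7*(1/4 + 10/33)/6 = (7/6)*(73/132) = 511/792 ≈ 0.64520)
t = 64 (t = 8**2 = 64)
M = 64
M*v + E(1) = 64*(511/792) - 11 = 4088/99 - 11 = 2999/99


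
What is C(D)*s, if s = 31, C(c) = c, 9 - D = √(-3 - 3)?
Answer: 279 - 31*I*√6 ≈ 279.0 - 75.934*I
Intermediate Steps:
D = 9 - I*√6 (D = 9 - √(-3 - 3) = 9 - √(-6) = 9 - I*√6 ≈ 9.0 - 2.4495*I)
C(D)*s = (9 - I*√6)*31 = 279 - 31*I*√6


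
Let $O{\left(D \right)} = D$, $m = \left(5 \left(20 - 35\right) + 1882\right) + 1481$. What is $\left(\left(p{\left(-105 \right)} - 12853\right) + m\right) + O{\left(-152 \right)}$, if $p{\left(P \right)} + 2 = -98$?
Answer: $-9817$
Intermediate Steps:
$p{\left(P \right)} = -100$ ($p{\left(P \right)} = -2 - 98 = -100$)
$m = 3288$ ($m = \left(5 \left(-15\right) + 1882\right) + 1481 = \left(-75 + 1882\right) + 1481 = 1807 + 1481 = 3288$)
$\left(\left(p{\left(-105 \right)} - 12853\right) + m\right) + O{\left(-152 \right)} = \left(\left(-100 - 12853\right) + 3288\right) - 152 = \left(-12953 + 3288\right) - 152 = -9665 - 152 = -9817$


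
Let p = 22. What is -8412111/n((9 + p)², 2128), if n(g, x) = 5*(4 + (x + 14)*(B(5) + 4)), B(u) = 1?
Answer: -8412111/53570 ≈ -157.03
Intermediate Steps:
n(g, x) = 370 + 25*x (n(g, x) = 5*(4 + (x + 14)*(1 + 4)) = 5*(4 + (14 + x)*5) = 5*(4 + (70 + 5*x)) = 5*(74 + 5*x) = 370 + 25*x)
-8412111/n((9 + p)², 2128) = -8412111/(370 + 25*2128) = -8412111/(370 + 53200) = -8412111/53570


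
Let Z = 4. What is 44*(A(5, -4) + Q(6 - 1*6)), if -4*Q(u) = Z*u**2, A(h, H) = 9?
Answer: 396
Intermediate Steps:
Q(u) = -u**2
44*(A(5, -4) + Q(6 - 1*6)) = 44*(9 - (6 - 1*6)**2) = 44*(9 - (6 - 6)**2) = 44*(9 - 1*0**2) = 44*(9 - 1*0) = 44*(9 + 0) = 44*9 = 396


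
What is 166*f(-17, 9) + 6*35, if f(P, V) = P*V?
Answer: -25188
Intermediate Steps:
166*f(-17, 9) + 6*35 = 166*(-17*9) + 6*35 = 166*(-153) + 210 = -25398 + 210 = -25188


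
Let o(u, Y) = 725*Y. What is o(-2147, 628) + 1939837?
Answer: 2395137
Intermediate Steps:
o(-2147, 628) + 1939837 = 725*628 + 1939837 = 455300 + 1939837 = 2395137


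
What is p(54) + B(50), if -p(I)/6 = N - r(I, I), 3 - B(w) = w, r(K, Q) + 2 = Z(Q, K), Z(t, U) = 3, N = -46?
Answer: 235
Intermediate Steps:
r(K, Q) = 1 (r(K, Q) = -2 + 3 = 1)
B(w) = 3 - w
p(I) = 282 (p(I) = -6*(-46 - 1*1) = -6*(-46 - 1) = -6*(-47) = 282)
p(54) + B(50) = 282 + (3 - 1*50) = 282 + (3 - 50) = 282 - 47 = 235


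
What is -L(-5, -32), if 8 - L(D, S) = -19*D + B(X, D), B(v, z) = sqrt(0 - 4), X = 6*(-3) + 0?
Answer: 87 + 2*I ≈ 87.0 + 2.0*I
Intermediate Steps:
X = -18 (X = -18 + 0 = -18)
B(v, z) = 2*I (B(v, z) = sqrt(-4) = 2*I)
L(D, S) = 8 - 2*I + 19*D (L(D, S) = 8 - (-19*D + 2*I) = 8 + (-2*I + 19*D) = 8 - 2*I + 19*D)
-L(-5, -32) = -(8 - 2*I + 19*(-5)) = -(8 - 2*I - 95) = -(-87 - 2*I) = 87 + 2*I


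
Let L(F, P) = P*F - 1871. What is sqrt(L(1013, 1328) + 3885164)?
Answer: sqrt(5228557) ≈ 2286.6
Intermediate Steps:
L(F, P) = -1871 + F*P (L(F, P) = F*P - 1871 = -1871 + F*P)
sqrt(L(1013, 1328) + 3885164) = sqrt((-1871 + 1013*1328) + 3885164) = sqrt((-1871 + 1345264) + 3885164) = sqrt(1343393 + 3885164) = sqrt(5228557)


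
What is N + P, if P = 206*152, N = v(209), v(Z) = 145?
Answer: 31457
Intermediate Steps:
N = 145
P = 31312
N + P = 145 + 31312 = 31457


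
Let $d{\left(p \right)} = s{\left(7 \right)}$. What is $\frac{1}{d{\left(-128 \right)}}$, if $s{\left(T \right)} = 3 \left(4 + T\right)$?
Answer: $\frac{1}{33} \approx 0.030303$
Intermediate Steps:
$s{\left(T \right)} = 12 + 3 T$
$d{\left(p \right)} = 33$ ($d{\left(p \right)} = 12 + 3 \cdot 7 = 12 + 21 = 33$)
$\frac{1}{d{\left(-128 \right)}} = \frac{1}{33}$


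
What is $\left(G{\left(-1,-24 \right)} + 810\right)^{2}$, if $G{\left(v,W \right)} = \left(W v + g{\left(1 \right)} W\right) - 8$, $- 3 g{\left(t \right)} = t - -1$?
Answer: $708964$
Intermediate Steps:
$g{\left(t \right)} = - \frac{1}{3} - \frac{t}{3}$ ($g{\left(t \right)} = - \frac{t - -1}{3} = - \frac{t + 1}{3} = - \frac{1 + t}{3} = - \frac{1}{3} - \frac{t}{3}$)
$G{\left(v,W \right)} = -8 - \frac{2 W}{3} + W v$ ($G{\left(v,W \right)} = \left(W v + \left(- \frac{1}{3} - \frac{1}{3}\right) W\right) - 8 = \left(W v - \frac{2 W}{3}\right) - 8 = \left(- \frac{2 W}{3} + W v\right) - 8 = -8 - \frac{2 W}{3} + W v$)
$\left(G{\left(-1,-24 \right)} + 810\right)^{2} = \left(\left(-8 - -16 - -24\right) + 810\right)^{2} = \left(\left(-8 + 16 + 24\right) + 810\right)^{2} = \left(32 + 810\right)^{2} = 842^{2} = 708964$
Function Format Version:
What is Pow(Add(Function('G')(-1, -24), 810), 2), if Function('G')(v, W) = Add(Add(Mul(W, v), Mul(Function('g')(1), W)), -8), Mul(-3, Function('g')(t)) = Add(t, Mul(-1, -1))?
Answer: 708964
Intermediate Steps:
Function('g')(t) = Add(Rational(-1, 3), Mul(Rational(-1, 3), t)) (Function('g')(t) = Mul(Rational(-1, 3), Add(t, Mul(-1, -1))) = Mul(Rational(-1, 3), Add(t, 1)) = Mul(Rational(-1, 3), Add(1, t)) = Add(Rational(-1, 3), Mul(Rational(-1, 3), t)))
Function('G')(v, W) = Add(-8, Mul(Rational(-2, 3), W), Mul(W, v)) (Function('G')(v, W) = Add(Add(Mul(W, v), Mul(Add(Rational(-1, 3), Mul(Rational(-1, 3), 1)), W)), -8) = Add(Add(Mul(W, v), Mul(Add(Rational(-1, 3), Rational(-1, 3)), W)), -8) = Add(Add(Mul(W, v), Mul(Rational(-2, 3), W)), -8) = Add(Add(Mul(Rational(-2, 3), W), Mul(W, v)), -8) = Add(-8, Mul(Rational(-2, 3), W), Mul(W, v)))
Pow(Add(Function('G')(-1, -24), 810), 2) = Pow(Add(Add(-8, Mul(Rational(-2, 3), -24), Mul(-24, -1)), 810), 2) = Pow(Add(Add(-8, 16, 24), 810), 2) = Pow(Add(32, 810), 2) = Pow(842, 2) = 708964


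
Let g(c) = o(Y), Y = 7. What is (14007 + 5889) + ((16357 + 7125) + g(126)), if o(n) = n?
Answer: 43385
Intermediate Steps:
g(c) = 7
(14007 + 5889) + ((16357 + 7125) + g(126)) = (14007 + 5889) + ((16357 + 7125) + 7) = 19896 + (23482 + 7) = 19896 + 23489 = 43385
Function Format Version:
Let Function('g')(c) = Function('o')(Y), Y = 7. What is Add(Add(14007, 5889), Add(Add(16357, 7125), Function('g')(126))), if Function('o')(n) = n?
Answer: 43385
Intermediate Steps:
Function('g')(c) = 7
Add(Add(14007, 5889), Add(Add(16357, 7125), Function('g')(126))) = Add(Add(14007, 5889), Add(Add(16357, 7125), 7)) = Add(19896, Add(23482, 7)) = Add(19896, 23489) = 43385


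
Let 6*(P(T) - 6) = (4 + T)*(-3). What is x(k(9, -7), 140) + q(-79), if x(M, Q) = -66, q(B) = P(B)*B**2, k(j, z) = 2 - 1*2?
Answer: 542835/2 ≈ 2.7142e+5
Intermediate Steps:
P(T) = 4 - T/2 (P(T) = 6 + ((4 + T)*(-3))/6 = 6 + (-12 - 3*T)/6 = 6 + (-2 - T/2) = 4 - T/2)
k(j, z) = 0 (k(j, z) = 2 - 2 = 0)
q(B) = B**2*(4 - B/2) (q(B) = (4 - B/2)*B**2 = B**2*(4 - B/2))
x(k(9, -7), 140) + q(-79) = -66 + (1/2)*(-79)**2*(8 - 1*(-79)) = -66 + (1/2)*6241*(8 + 79) = -66 + (1/2)*6241*87 = -66 + 542967/2 = 542835/2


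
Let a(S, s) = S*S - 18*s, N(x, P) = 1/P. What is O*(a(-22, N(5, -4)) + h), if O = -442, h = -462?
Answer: -11713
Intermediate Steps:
a(S, s) = S² - 18*s
O*(a(-22, N(5, -4)) + h) = -442*(((-22)² - 18/(-4)) - 462) = -442*((484 - 18*(-¼)) - 462) = -442*((484 + 9/2) - 462) = -442*(977/2 - 462) = -442*53/2 = -11713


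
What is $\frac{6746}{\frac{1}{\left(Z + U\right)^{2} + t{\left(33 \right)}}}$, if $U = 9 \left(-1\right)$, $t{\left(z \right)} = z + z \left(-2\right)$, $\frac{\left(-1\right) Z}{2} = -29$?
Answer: $15974528$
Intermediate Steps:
$Z = 58$ ($Z = \left(-2\right) \left(-29\right) = 58$)
$t{\left(z \right)} = - z$ ($t{\left(z \right)} = z - 2 z = - z$)
$U = -9$
$\frac{6746}{\frac{1}{\left(Z + U\right)^{2} + t{\left(33 \right)}}} = \frac{6746}{\frac{1}{\left(58 - 9\right)^{2} - 33}} = \frac{6746}{\frac{1}{49^{2} - 33}} = \frac{6746}{\frac{1}{2401 - 33}} = \frac{6746}{\frac{1}{2368}} = 6746 \frac{1}{\frac{1}{2368}} = 6746 \cdot 2368 = 15974528$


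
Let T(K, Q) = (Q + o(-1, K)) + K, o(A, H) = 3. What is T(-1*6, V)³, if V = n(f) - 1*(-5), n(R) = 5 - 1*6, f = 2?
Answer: 1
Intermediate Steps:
n(R) = -1 (n(R) = 5 - 6 = -1)
V = 4 (V = -1 - 1*(-5) = -1 + 5 = 4)
T(K, Q) = 3 + K + Q (T(K, Q) = (Q + 3) + K = (3 + Q) + K = 3 + K + Q)
T(-1*6, V)³ = (3 - 1*6 + 4)³ = (3 - 6 + 4)³ = 1³ = 1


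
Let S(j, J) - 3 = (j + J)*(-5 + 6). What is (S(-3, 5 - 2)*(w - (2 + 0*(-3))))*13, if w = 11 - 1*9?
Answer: 0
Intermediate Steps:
w = 2 (w = 11 - 9 = 2)
S(j, J) = 3 + J + j (S(j, J) = 3 + (j + J)*(-5 + 6) = 3 + (J + j)*1 = 3 + (J + j) = 3 + J + j)
(S(-3, 5 - 2)*(w - (2 + 0*(-3))))*13 = ((3 + (5 - 2) - 3)*(2 - (2 + 0*(-3))))*13 = ((3 + 3 - 3)*(2 - (2 + 0)))*13 = (3*(2 - 1*2))*13 = (3*(2 - 2))*13 = (3*0)*13 = 0*13 = 0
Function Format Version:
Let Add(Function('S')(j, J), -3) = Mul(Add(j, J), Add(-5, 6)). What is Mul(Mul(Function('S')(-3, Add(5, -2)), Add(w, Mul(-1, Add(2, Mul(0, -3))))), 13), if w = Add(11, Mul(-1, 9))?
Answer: 0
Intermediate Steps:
w = 2 (w = Add(11, -9) = 2)
Function('S')(j, J) = Add(3, J, j) (Function('S')(j, J) = Add(3, Mul(Add(j, J), Add(-5, 6))) = Add(3, Mul(Add(J, j), 1)) = Add(3, Add(J, j)) = Add(3, J, j))
Mul(Mul(Function('S')(-3, Add(5, -2)), Add(w, Mul(-1, Add(2, Mul(0, -3))))), 13) = Mul(Mul(Add(3, Add(5, -2), -3), Add(2, Mul(-1, Add(2, Mul(0, -3))))), 13) = Mul(Mul(Add(3, 3, -3), Add(2, Mul(-1, Add(2, 0)))), 13) = Mul(Mul(3, Add(2, Mul(-1, 2))), 13) = Mul(Mul(3, Add(2, -2)), 13) = Mul(Mul(3, 0), 13) = Mul(0, 13) = 0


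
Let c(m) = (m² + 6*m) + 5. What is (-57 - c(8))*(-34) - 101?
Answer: 5815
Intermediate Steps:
c(m) = 5 + m² + 6*m
(-57 - c(8))*(-34) - 101 = (-57 - (5 + 8² + 6*8))*(-34) - 101 = (-57 - (5 + 64 + 48))*(-34) - 101 = (-57 - 1*117)*(-34) - 101 = (-57 - 117)*(-34) - 101 = -174*(-34) - 101 = 5916 - 101 = 5815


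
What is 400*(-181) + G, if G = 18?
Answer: -72382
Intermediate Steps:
400*(-181) + G = 400*(-181) + 18 = -72400 + 18 = -72382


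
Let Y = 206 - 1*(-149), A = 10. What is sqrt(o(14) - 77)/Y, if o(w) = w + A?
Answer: I*sqrt(53)/355 ≈ 0.020507*I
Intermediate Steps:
o(w) = 10 + w (o(w) = w + 10 = 10 + w)
Y = 355 (Y = 206 + 149 = 355)
sqrt(o(14) - 77)/Y = sqrt((10 + 14) - 77)/355 = sqrt(24 - 77)*(1/355) = sqrt(-53)*(1/355) = (I*sqrt(53))*(1/355) = I*sqrt(53)/355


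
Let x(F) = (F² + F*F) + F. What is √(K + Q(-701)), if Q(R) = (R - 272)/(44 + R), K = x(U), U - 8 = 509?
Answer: 2*√6415940581/219 ≈ 731.50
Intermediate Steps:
U = 517 (U = 8 + 509 = 517)
x(F) = F + 2*F² (x(F) = (F² + F²) + F = 2*F² + F = F + 2*F²)
K = 535095 (K = 517*(1 + 2*517) = 517*(1 + 1034) = 517*1035 = 535095)
Q(R) = (-272 + R)/(44 + R)
√(K + Q(-701)) = √(535095 + (-272 - 701)/(44 - 701)) = √(535095 - 973/(-657)) = √(535095 - 1/657*(-973)) = √(535095 + 973/657) = √(351558388/657) = 2*√6415940581/219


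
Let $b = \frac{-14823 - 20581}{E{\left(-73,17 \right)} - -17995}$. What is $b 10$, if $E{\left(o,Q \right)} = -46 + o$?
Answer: $- \frac{88510}{4469} \approx -19.805$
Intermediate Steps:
$b = - \frac{8851}{4469}$ ($b = \frac{-14823 - 20581}{\left(-46 - 73\right) - -17995} = - \frac{35404}{-119 + 17995} = - \frac{35404}{17876} = \left(-35404\right) \frac{1}{17876} = - \frac{8851}{4469} \approx -1.9805$)
$b 10 = \left(- \frac{8851}{4469}\right) 10 = - \frac{88510}{4469}$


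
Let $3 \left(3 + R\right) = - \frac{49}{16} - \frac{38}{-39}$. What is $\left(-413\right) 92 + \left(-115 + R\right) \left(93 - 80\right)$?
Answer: $- \frac{5693623}{144} \approx -39539.0$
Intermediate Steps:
$R = - \frac{6919}{1872}$ ($R = -3 + \frac{- \frac{49}{16} - \frac{38}{-39}}{3} = -3 + \frac{\left(-49\right) \frac{1}{16} - - \frac{38}{39}}{3} = -3 + \frac{- \frac{49}{16} + \frac{38}{39}}{3} = -3 + \frac{1}{3} \left(- \frac{1303}{624}\right) = -3 - \frac{1303}{1872} = - \frac{6919}{1872} \approx -3.696$)
$\left(-413\right) 92 + \left(-115 + R\right) \left(93 - 80\right) = \left(-413\right) 92 + \left(-115 - \frac{6919}{1872}\right) \left(93 - 80\right) = -37996 - \frac{222199}{144} = - \frac{5693623}{144}$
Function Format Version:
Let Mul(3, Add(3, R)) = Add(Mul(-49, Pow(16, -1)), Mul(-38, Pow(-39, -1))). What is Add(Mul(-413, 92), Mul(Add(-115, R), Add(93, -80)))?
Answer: Rational(-5693623, 144) ≈ -39539.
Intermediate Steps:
R = Rational(-6919, 1872) (R = Add(-3, Mul(Rational(1, 3), Add(Mul(-49, Pow(16, -1)), Mul(-38, Pow(-39, -1))))) = Add(-3, Mul(Rational(1, 3), Add(Mul(-49, Rational(1, 16)), Mul(-38, Rational(-1, 39))))) = Add(-3, Mul(Rational(1, 3), Add(Rational(-49, 16), Rational(38, 39)))) = Add(-3, Mul(Rational(1, 3), Rational(-1303, 624))) = Add(-3, Rational(-1303, 1872)) = Rational(-6919, 1872) ≈ -3.6960)
Add(Mul(-413, 92), Mul(Add(-115, R), Add(93, -80))) = Add(Mul(-413, 92), Mul(Add(-115, Rational(-6919, 1872)), Add(93, -80))) = Add(-37996, Mul(Rational(-222199, 1872), 13)) = Add(-37996, Rational(-222199, 144)) = Rational(-5693623, 144)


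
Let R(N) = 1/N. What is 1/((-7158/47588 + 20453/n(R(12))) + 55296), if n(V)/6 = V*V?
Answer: 23794/12995517813 ≈ 1.8309e-6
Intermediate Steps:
R(N) = 1/N
n(V) = 6*V² (n(V) = 6*(V*V) = 6*V²)
1/((-7158/47588 + 20453/n(R(12))) + 55296) = 1/((-7158/47588 + 20453/((6*(1/12)²))) + 55296) = 1/((-7158*1/47588 + 20453/((6*(1/12)²))) + 55296) = 1/((-3579/23794 + 20453/((6*(1/144)))) + 55296) = 1/((-3579/23794 + 20453/(1/24)) + 55296) = 1/((-3579/23794 + 20453*24) + 55296) = 1/((-3579/23794 + 490872) + 55296) = 1/(11679804789/23794 + 55296) = 1/(12995517813/23794) = 23794/12995517813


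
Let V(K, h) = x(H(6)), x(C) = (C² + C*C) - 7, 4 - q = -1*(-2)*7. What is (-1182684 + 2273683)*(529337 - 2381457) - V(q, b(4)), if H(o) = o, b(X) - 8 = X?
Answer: -2020661067945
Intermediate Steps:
b(X) = 8 + X
q = -10 (q = 4 - (-1*(-2))*7 = 4 - 2*7 = 4 - 1*14 = 4 - 14 = -10)
x(C) = -7 + 2*C² (x(C) = (C² + C²) - 7 = 2*C² - 7 = -7 + 2*C²)
V(K, h) = 65 (V(K, h) = -7 + 2*6² = -7 + 2*36 = -7 + 72 = 65)
(-1182684 + 2273683)*(529337 - 2381457) - V(q, b(4)) = (-1182684 + 2273683)*(529337 - 2381457) - 1*65 = 1090999*(-1852120) - 65 = -2020661067880 - 65 = -2020661067945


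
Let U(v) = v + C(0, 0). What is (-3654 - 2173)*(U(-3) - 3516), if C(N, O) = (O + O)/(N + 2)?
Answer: 20505213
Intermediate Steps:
C(N, O) = 2*O/(2 + N) (C(N, O) = (2*O)/(2 + N) = 2*O/(2 + N))
U(v) = v (U(v) = v + 2*0/(2 + 0) = v + 2*0/2 = v + 2*0*(½) = v + 0 = v)
(-3654 - 2173)*(U(-3) - 3516) = (-3654 - 2173)*(-3 - 3516) = -5827*(-3519) = 20505213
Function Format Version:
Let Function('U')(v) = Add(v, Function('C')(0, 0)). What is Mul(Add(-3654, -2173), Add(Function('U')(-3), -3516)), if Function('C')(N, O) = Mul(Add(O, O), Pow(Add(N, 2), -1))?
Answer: 20505213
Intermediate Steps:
Function('C')(N, O) = Mul(2, O, Pow(Add(2, N), -1)) (Function('C')(N, O) = Mul(Mul(2, O), Pow(Add(2, N), -1)) = Mul(2, O, Pow(Add(2, N), -1)))
Function('U')(v) = v (Function('U')(v) = Add(v, Mul(2, 0, Pow(Add(2, 0), -1))) = Add(v, Mul(2, 0, Pow(2, -1))) = Add(v, Mul(2, 0, Rational(1, 2))) = Add(v, 0) = v)
Mul(Add(-3654, -2173), Add(Function('U')(-3), -3516)) = Mul(Add(-3654, -2173), Add(-3, -3516)) = Mul(-5827, -3519) = 20505213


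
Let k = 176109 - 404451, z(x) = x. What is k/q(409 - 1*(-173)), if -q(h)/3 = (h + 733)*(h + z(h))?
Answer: 38057/765330 ≈ 0.049726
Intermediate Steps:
k = -228342
q(h) = -6*h*(733 + h) (q(h) = -3*(h + 733)*(h + h) = -3*(733 + h)*2*h = -6*h*(733 + h))
k/q(409 - 1*(-173)) = -228342*1/(6*(-733 - (409 - 1*(-173)))*(409 - 1*(-173))) = -228342*1/(6*(-733 - (409 + 173))*(409 + 173)) = -228342*1/(3492*(-733 - 1*582)) = -228342*1/(3492*(-733 - 582)) = -228342/(6*582*(-1315)) = -228342/(-4591980) = -228342*(-1/4591980) = 38057/765330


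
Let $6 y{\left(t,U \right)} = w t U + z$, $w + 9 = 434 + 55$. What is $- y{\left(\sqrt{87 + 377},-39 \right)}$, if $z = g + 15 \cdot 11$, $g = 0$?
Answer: $- \frac{55}{2} + 12480 \sqrt{29} \approx 67179.0$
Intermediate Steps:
$w = 480$ ($w = -9 + \left(434 + 55\right) = -9 + 489 = 480$)
$z = 165$ ($z = 0 + 15 \cdot 11 = 0 + 165 = 165$)
$y{\left(t,U \right)} = \frac{55}{2} + 80 U t$ ($y{\left(t,U \right)} = \frac{480 t U + 165}{6} = \frac{480 U t + 165}{6} = \frac{165 + 480 U t}{6} = \frac{55}{2} + 80 U t$)
$- y{\left(\sqrt{87 + 377},-39 \right)} = - (\frac{55}{2} + 80 \left(-39\right) \sqrt{87 + 377}) = - (\frac{55}{2} + 80 \left(-39\right) \sqrt{464}) = - (\frac{55}{2} + 80 \left(-39\right) 4 \sqrt{29}) = - (\frac{55}{2} - 12480 \sqrt{29}) = - \frac{55}{2} + 12480 \sqrt{29}$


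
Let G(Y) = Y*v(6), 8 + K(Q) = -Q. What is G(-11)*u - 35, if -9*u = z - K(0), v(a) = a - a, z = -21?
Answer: -35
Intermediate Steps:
K(Q) = -8 - Q
v(a) = 0
G(Y) = 0 (G(Y) = Y*0 = 0)
u = 13/9 (u = -(-21 - (-8 - 1*0))/9 = -(-21 - (-8 + 0))/9 = -(-21 - 1*(-8))/9 = -(-21 + 8)/9 = -1/9*(-13) = 13/9 ≈ 1.4444)
G(-11)*u - 35 = 0*(13/9) - 35 = 0 - 35 = -35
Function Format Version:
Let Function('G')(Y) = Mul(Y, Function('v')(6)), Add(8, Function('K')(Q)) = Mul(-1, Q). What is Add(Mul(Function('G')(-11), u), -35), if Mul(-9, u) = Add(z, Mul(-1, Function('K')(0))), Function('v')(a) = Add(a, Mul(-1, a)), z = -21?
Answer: -35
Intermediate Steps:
Function('K')(Q) = Add(-8, Mul(-1, Q))
Function('v')(a) = 0
Function('G')(Y) = 0 (Function('G')(Y) = Mul(Y, 0) = 0)
u = Rational(13, 9) (u = Mul(Rational(-1, 9), Add(-21, Mul(-1, Add(-8, Mul(-1, 0))))) = Mul(Rational(-1, 9), Add(-21, Mul(-1, Add(-8, 0)))) = Mul(Rational(-1, 9), Add(-21, Mul(-1, -8))) = Mul(Rational(-1, 9), Add(-21, 8)) = Mul(Rational(-1, 9), -13) = Rational(13, 9) ≈ 1.4444)
Add(Mul(Function('G')(-11), u), -35) = Add(Mul(0, Rational(13, 9)), -35) = Add(0, -35) = -35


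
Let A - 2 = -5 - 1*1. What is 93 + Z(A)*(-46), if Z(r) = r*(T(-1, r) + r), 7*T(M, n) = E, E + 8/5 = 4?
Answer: -20297/35 ≈ -579.91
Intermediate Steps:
E = 12/5 (E = -8/5 + 4 = 12/5 ≈ 2.4000)
A = -4 (A = 2 + (-5 - 1*1) = 2 + (-5 - 1) = 2 - 6 = -4)
T(M, n) = 12/35 (T(M, n) = (⅐)*(12/5) = 12/35)
Z(r) = r*(12/35 + r)
93 + Z(A)*(-46) = 93 + ((1/35)*(-4)*(12 + 35*(-4)))*(-46) = 93 + ((1/35)*(-4)*(12 - 140))*(-46) = 93 + ((1/35)*(-4)*(-128))*(-46) = 93 + (512/35)*(-46) = 93 - 23552/35 = -20297/35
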